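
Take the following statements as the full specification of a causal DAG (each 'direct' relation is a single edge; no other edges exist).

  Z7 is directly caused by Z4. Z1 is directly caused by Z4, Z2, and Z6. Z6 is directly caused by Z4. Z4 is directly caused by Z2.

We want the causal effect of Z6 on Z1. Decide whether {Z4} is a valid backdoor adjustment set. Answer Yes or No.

Yes

Backdoor paths from Z6 to Z1 (paths whose first edge points into Z6):
  P1: Z6 <- Z4 <- Z2 -> Z1
  P2: Z6 <- Z4 -> Z1
Condition 1 (no descendant of Z6 in the set): holds — descendants of Z6 are {Z1}; none are in {Z4}.
Condition 2 (every backdoor path blocked by {Z4}):
  P1: blocked at chain node Z4 ∈ conditioning set.
  P2: blocked at fork node Z4 ∈ conditioning set.
{Z4} satisfies the backdoor criterion.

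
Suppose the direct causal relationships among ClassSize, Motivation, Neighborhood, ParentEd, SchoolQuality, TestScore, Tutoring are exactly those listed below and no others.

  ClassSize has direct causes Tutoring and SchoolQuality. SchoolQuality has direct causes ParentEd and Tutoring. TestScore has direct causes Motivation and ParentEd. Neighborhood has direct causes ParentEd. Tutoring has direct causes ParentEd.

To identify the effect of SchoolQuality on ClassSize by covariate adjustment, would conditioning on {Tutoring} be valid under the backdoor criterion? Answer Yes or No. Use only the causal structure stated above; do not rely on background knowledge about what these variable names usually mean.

Backdoor paths from SchoolQuality to ClassSize (paths whose first edge points into SchoolQuality):
  P1: SchoolQuality <- ParentEd -> Tutoring -> ClassSize
  P2: SchoolQuality <- Tutoring -> ClassSize
Condition 1 (no descendant of SchoolQuality in the set): holds — descendants of SchoolQuality are {ClassSize}; none are in {Tutoring}.
Condition 2 (every backdoor path blocked by {Tutoring}):
  P1: blocked at chain node Tutoring ∈ conditioning set.
  P2: blocked at fork node Tutoring ∈ conditioning set.
{Tutoring} satisfies the backdoor criterion.

Yes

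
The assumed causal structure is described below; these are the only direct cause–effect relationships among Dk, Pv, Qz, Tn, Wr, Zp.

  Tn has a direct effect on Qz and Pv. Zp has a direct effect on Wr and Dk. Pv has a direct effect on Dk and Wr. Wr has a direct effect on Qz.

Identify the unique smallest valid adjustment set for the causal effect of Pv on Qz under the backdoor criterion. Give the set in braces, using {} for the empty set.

{Tn}

Variables eligible for adjustment (non-descendants of Pv, excluding Pv and Qz): {Tn, Zp}.
Backdoor paths from Pv to Qz:
  P1: Pv <- Tn -> Qz
The empty set is not sufficient: P1 (Pv <- Tn -> Qz) has no collider blocking it and no conditioned non-collider, so it is open.
Try {Tn}:
  P1: blocked at fork node Tn ∈ conditioning set.
{Tn} contains no descendant of Pv and blocks every backdoor path.
No other singleton works — e.g. {Zp} leaves P1 open — so {Tn} is the unique smallest valid adjustment set.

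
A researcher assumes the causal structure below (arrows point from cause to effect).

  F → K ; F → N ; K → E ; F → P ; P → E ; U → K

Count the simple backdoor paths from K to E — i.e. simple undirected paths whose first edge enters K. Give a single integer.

A backdoor path from K to E is any simple undirected path whose first edge points into K (i.e. leaves K via a parent).
Parents of K: {F, U}.
Enumerating:
  P1: K <- F -> P -> E
That exhausts the simple backdoor paths. Count: 1.

1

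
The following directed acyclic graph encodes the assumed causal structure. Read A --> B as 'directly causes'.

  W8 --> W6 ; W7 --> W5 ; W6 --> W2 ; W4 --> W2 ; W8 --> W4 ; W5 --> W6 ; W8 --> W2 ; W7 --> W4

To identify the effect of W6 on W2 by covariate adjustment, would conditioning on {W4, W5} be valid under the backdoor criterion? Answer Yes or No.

No

Backdoor paths from W6 to W2 (paths whose first edge points into W6):
  P1: W6 <- W5 <- W7 -> W4 <- W8 -> W2
  P2: W6 <- W5 <- W7 -> W4 -> W2
  P3: W6 <- W8 -> W4 -> W2
  P4: W6 <- W8 -> W2
Condition 1 (no descendant of W6 in the set): holds — descendants of W6 are {W2}; none are in {W4, W5}.
Condition 2 (every backdoor path blocked by {W4, W5}):
  P1: blocked at chain node W5 ∈ conditioning set.
  P2: blocked at chain node W5 ∈ conditioning set.
  P3: blocked at chain node W4 ∈ conditioning set.
  P4: open — no interior node is in the conditioning set.
{W4, W5} does not satisfy the backdoor criterion.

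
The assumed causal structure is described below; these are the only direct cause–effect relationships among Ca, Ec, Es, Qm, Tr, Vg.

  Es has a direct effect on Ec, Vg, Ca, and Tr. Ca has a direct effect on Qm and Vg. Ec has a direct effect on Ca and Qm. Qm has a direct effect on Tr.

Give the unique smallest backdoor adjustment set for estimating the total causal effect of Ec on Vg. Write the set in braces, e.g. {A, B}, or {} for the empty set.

{Es}

Variables eligible for adjustment (non-descendants of Ec, excluding Ec and Vg): {Es}.
Backdoor paths from Ec to Vg:
  P1: Ec <- Es -> Ca -> Vg
  P2: Ec <- Es -> Vg
  P3: Ec <- Es -> Tr <- Qm <- Ca -> Vg
The empty set is not sufficient: P1 (Ec <- Es -> Ca -> Vg) has no collider blocking it and no conditioned non-collider, so it is open.
Try {Es}:
  P1: blocked at fork node Es ∈ conditioning set.
  P2: blocked at fork node Es ∈ conditioning set.
  P3: blocked at fork node Es ∈ conditioning set.
{Es} contains no descendant of Ec and blocks every backdoor path.
{Es} is the unique smallest valid adjustment set.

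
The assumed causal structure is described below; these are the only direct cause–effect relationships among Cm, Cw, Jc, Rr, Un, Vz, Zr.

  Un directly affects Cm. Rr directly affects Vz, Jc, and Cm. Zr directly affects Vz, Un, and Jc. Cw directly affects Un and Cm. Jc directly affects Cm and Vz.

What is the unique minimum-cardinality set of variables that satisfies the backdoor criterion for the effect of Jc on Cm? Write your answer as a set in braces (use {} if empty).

{Rr, Zr}

Variables eligible for adjustment (non-descendants of Jc, excluding Jc and Cm): {Cw, Rr, Un, Zr}.
Backdoor paths from Jc to Cm:
  P1: Jc <- Rr -> Vz <- Zr -> Un <- Cw -> Cm
  P2: Jc <- Rr -> Vz <- Zr -> Un -> Cm
  P3: Jc <- Rr -> Cm
  P4: Jc <- Zr -> Vz <- Rr -> Cm
  P5: Jc <- Zr -> Un <- Cw -> Cm
  P6: Jc <- Zr -> Un -> Cm
The empty set is not sufficient: P3 (Jc <- Rr -> Cm) has no collider blocking it and no conditioned non-collider, so it is open.
Try {Rr, Zr}:
  P1: blocked at fork node Rr ∈ conditioning set.
  P2: blocked at fork node Rr ∈ conditioning set.
  P3: blocked at fork node Rr ∈ conditioning set.
  P4: blocked at fork node Zr ∈ conditioning set.
  P5: blocked at fork node Zr ∈ conditioning set.
  P6: blocked at fork node Zr ∈ conditioning set.
{Rr, Zr} contains no descendant of Jc and blocks every backdoor path.
Every element of {Rr, Zr} is needed (dropping Rr leaves P3 open; dropping Zr leaves P6 open), so no proper subset is valid.
Among all size-2 subsets of the eligible variables, only {Rr, Zr} blocks every backdoor path, so it is the unique smallest valid adjustment set.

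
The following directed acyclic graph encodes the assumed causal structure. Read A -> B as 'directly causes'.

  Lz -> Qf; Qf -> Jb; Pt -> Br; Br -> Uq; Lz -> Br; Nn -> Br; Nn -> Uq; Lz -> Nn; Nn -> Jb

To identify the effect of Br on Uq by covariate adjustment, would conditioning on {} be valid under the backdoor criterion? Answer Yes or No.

No

Backdoor paths from Br to Uq (paths whose first edge points into Br):
  P1: Br <- Lz -> Qf -> Jb <- Nn -> Uq
  P2: Br <- Lz -> Nn -> Uq
  P3: Br <- Nn -> Uq
Condition 1 (no descendant of Br in the set): holds — descendants of Br are {Uq}; none are in {}.
Condition 2 (every backdoor path blocked by {}):
  P1: blocked at collider Jb (neither it nor any descendant is in the conditioning set).
  P2: open — no interior node is in the conditioning set.
  P3: open — no interior node is in the conditioning set.
{} does not satisfy the backdoor criterion.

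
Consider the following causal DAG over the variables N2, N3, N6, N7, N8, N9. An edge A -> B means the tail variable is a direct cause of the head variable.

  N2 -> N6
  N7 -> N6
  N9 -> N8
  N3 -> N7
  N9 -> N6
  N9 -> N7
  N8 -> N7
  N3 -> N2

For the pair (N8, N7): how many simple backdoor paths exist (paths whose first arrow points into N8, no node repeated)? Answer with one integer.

3

A backdoor path from N8 to N7 is any simple undirected path whose first edge points into N8 (i.e. leaves N8 via a parent).
Parents of N8: {N9}.
Enumerating:
  P1: N8 <- N9 -> N7
  P2: N8 <- N9 -> N6 <- N2 <- N3 -> N7
  P3: N8 <- N9 -> N6 <- N7
That exhausts the simple backdoor paths. Count: 3.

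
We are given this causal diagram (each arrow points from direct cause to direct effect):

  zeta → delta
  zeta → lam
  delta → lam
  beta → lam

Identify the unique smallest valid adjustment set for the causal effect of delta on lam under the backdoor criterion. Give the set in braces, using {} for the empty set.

{zeta}

Variables eligible for adjustment (non-descendants of delta, excluding delta and lam): {beta, zeta}.
Backdoor paths from delta to lam:
  P1: delta <- zeta -> lam
The empty set is not sufficient: P1 (delta <- zeta -> lam) has no collider blocking it and no conditioned non-collider, so it is open.
Try {zeta}:
  P1: blocked at fork node zeta ∈ conditioning set.
{zeta} contains no descendant of delta and blocks every backdoor path.
No other singleton works — e.g. {beta} leaves P1 open — so {zeta} is the unique smallest valid adjustment set.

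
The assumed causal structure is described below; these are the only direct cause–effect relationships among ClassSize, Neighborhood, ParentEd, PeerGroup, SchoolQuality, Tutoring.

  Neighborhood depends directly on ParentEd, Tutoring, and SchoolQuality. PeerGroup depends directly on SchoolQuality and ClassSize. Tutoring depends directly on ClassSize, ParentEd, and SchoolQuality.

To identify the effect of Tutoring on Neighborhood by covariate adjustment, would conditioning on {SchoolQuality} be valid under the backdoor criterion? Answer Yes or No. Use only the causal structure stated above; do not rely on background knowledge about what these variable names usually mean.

No

Backdoor paths from Tutoring to Neighborhood (paths whose first edge points into Tutoring):
  P1: Tutoring <- ClassSize -> PeerGroup <- SchoolQuality -> Neighborhood
  P2: Tutoring <- ParentEd -> Neighborhood
  P3: Tutoring <- SchoolQuality -> Neighborhood
Condition 1 (no descendant of Tutoring in the set): holds — descendants of Tutoring are {Neighborhood}; none are in {SchoolQuality}.
Condition 2 (every backdoor path blocked by {SchoolQuality}):
  P1: blocked at collider PeerGroup (neither it nor any descendant is in the conditioning set).
  P2: open — no interior node is in the conditioning set.
  P3: blocked at fork node SchoolQuality ∈ conditioning set.
{SchoolQuality} does not satisfy the backdoor criterion.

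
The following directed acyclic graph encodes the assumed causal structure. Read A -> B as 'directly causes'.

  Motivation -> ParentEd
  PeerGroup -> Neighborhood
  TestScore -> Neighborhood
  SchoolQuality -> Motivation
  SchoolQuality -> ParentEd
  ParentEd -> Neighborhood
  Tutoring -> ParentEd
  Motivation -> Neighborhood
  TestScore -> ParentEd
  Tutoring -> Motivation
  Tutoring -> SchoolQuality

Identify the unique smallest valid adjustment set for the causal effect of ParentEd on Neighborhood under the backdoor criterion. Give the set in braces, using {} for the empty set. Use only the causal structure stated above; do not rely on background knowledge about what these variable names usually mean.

Variables eligible for adjustment (non-descendants of ParentEd, excluding ParentEd and Neighborhood): {Motivation, PeerGroup, SchoolQuality, TestScore, Tutoring}.
Backdoor paths from ParentEd to Neighborhood:
  P1: ParentEd <- Tutoring -> SchoolQuality -> Motivation -> Neighborhood
  P2: ParentEd <- Tutoring -> Motivation -> Neighborhood
  P3: ParentEd <- SchoolQuality <- Tutoring -> Motivation -> Neighborhood
  P4: ParentEd <- SchoolQuality -> Motivation -> Neighborhood
  P5: ParentEd <- TestScore -> Neighborhood
  P6: ParentEd <- Motivation -> Neighborhood
The empty set is not sufficient: P1 (ParentEd <- Tutoring -> SchoolQuality -> Motivation -> Neighborhood) has no collider blocking it and no conditioned non-collider, so it is open.
Try {Motivation, TestScore}:
  P1: blocked at chain node Motivation ∈ conditioning set.
  P2: blocked at chain node Motivation ∈ conditioning set.
  P3: blocked at chain node Motivation ∈ conditioning set.
  P4: blocked at chain node Motivation ∈ conditioning set.
  P5: blocked at fork node TestScore ∈ conditioning set.
  P6: blocked at fork node Motivation ∈ conditioning set.
{Motivation, TestScore} contains no descendant of ParentEd and blocks every backdoor path.
Every element of {Motivation, TestScore} is needed (dropping Motivation leaves P1 open; dropping TestScore leaves P5 open), so no proper subset is valid.
Among all size-2 subsets of the eligible variables, only {Motivation, TestScore} blocks every backdoor path, so it is the unique smallest valid adjustment set.

{Motivation, TestScore}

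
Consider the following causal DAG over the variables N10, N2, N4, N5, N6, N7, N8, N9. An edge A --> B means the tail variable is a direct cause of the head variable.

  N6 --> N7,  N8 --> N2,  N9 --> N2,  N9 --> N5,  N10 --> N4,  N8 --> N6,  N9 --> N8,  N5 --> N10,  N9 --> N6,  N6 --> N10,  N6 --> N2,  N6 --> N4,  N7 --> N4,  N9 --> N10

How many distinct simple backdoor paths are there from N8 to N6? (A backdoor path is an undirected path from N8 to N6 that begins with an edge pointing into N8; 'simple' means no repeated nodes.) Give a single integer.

A backdoor path from N8 to N6 is any simple undirected path whose first edge points into N8 (i.e. leaves N8 via a parent).
Parents of N8: {N9}.
Enumerating:
  P1: N8 <- N9 -> N6
  P2: N8 <- N9 -> N5 -> N10 <- N6
  P3: N8 <- N9 -> N5 -> N10 -> N4 <- N6
  P4: N8 <- N9 -> N5 -> N10 -> N4 <- N7 <- N6
  P5: N8 <- N9 -> N10 <- N6
  P6: N8 <- N9 -> N10 -> N4 <- N6
  P7: N8 <- N9 -> N10 -> N4 <- N7 <- N6
  P8: N8 <- N9 -> N2 <- N6
That exhausts the simple backdoor paths. Count: 8.

8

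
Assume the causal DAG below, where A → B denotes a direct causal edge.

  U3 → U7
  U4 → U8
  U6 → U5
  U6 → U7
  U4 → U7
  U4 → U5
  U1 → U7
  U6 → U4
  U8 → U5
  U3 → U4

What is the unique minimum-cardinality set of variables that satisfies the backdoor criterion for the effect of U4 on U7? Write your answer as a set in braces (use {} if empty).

{U3, U6}

Variables eligible for adjustment (non-descendants of U4, excluding U4 and U7): {U1, U3, U6}.
Backdoor paths from U4 to U7:
  P1: U4 <- U6 -> U7
  P2: U4 <- U3 -> U7
The empty set is not sufficient: P1 (U4 <- U6 -> U7) has no collider blocking it and no conditioned non-collider, so it is open.
Try {U3, U6}:
  P1: blocked at fork node U6 ∈ conditioning set.
  P2: blocked at fork node U3 ∈ conditioning set.
{U3, U6} contains no descendant of U4 and blocks every backdoor path.
Every element of {U3, U6} is needed (dropping U3 leaves P2 open; dropping U6 leaves P1 open), so no proper subset is valid.
Among all size-2 subsets of the eligible variables, only {U3, U6} blocks every backdoor path, so it is the unique smallest valid adjustment set.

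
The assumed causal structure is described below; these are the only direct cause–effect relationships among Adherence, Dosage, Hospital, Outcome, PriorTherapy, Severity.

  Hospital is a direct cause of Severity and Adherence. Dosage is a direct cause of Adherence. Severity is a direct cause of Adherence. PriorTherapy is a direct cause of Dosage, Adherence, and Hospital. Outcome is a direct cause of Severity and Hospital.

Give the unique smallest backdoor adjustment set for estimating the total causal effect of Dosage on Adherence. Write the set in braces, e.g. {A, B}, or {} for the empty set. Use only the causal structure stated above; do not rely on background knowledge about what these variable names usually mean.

{PriorTherapy}

Variables eligible for adjustment (non-descendants of Dosage, excluding Dosage and Adherence): {Hospital, Outcome, PriorTherapy, Severity}.
Backdoor paths from Dosage to Adherence:
  P1: Dosage <- PriorTherapy -> Hospital <- Outcome -> Severity -> Adherence
  P2: Dosage <- PriorTherapy -> Hospital -> Severity -> Adherence
  P3: Dosage <- PriorTherapy -> Hospital -> Adherence
  P4: Dosage <- PriorTherapy -> Adherence
The empty set is not sufficient: P2 (Dosage <- PriorTherapy -> Hospital -> Severity -> Adherence) has no collider blocking it and no conditioned non-collider, so it is open.
Try {PriorTherapy}:
  P1: blocked at fork node PriorTherapy ∈ conditioning set.
  P2: blocked at fork node PriorTherapy ∈ conditioning set.
  P3: blocked at fork node PriorTherapy ∈ conditioning set.
  P4: blocked at fork node PriorTherapy ∈ conditioning set.
{PriorTherapy} contains no descendant of Dosage and blocks every backdoor path.
No other singleton works — e.g. {Outcome} leaves P2 open — so {PriorTherapy} is the unique smallest valid adjustment set.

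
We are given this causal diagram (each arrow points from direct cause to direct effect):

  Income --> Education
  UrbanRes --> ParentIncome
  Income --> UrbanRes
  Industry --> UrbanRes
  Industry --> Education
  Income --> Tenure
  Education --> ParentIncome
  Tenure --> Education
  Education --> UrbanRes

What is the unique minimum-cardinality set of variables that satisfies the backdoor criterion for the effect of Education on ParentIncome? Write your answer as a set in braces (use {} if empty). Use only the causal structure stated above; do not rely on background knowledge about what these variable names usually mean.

{Income, Industry}

Variables eligible for adjustment (non-descendants of Education, excluding Education and ParentIncome): {Income, Industry, Tenure}.
Backdoor paths from Education to ParentIncome:
  P1: Education <- Income -> UrbanRes -> ParentIncome
  P2: Education <- Tenure <- Income -> UrbanRes -> ParentIncome
  P3: Education <- Industry -> UrbanRes -> ParentIncome
The empty set is not sufficient: P1 (Education <- Income -> UrbanRes -> ParentIncome) has no collider blocking it and no conditioned non-collider, so it is open.
Try {Income, Industry}:
  P1: blocked at fork node Income ∈ conditioning set.
  P2: blocked at fork node Income ∈ conditioning set.
  P3: blocked at fork node Industry ∈ conditioning set.
{Income, Industry} contains no descendant of Education and blocks every backdoor path.
Every element of {Income, Industry} is needed (dropping Income leaves P1 open; dropping Industry leaves P3 open), so no proper subset is valid.
Among all size-2 subsets of the eligible variables, only {Income, Industry} blocks every backdoor path, so it is the unique smallest valid adjustment set.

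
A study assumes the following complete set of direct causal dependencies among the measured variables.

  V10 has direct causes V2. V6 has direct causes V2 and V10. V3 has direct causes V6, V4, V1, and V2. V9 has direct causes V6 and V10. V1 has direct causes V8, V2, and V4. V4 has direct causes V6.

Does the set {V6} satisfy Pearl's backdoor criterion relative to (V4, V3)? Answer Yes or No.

Backdoor paths from V4 to V3 (paths whose first edge points into V4):
  P1: V4 <- V6 <- V2 -> V1 -> V3
  P2: V4 <- V6 <- V2 -> V3
  P3: V4 <- V6 <- V10 <- V2 -> V1 -> V3
  P4: V4 <- V6 <- V10 <- V2 -> V3
  P5: V4 <- V6 -> V9 <- V10 <- V2 -> V1 -> V3
  P6: V4 <- V6 -> V9 <- V10 <- V2 -> V3
  P7: V4 <- V6 -> V3
Condition 1 (no descendant of V4 in the set): holds — descendants of V4 are {V1, V3}; none are in {V6}.
Condition 2 (every backdoor path blocked by {V6}):
  P1: blocked at chain node V6 ∈ conditioning set.
  P2: blocked at chain node V6 ∈ conditioning set.
  P3: blocked at chain node V6 ∈ conditioning set.
  P4: blocked at chain node V6 ∈ conditioning set.
  P5: blocked at fork node V6 ∈ conditioning set.
  P6: blocked at fork node V6 ∈ conditioning set.
  P7: blocked at fork node V6 ∈ conditioning set.
{V6} satisfies the backdoor criterion.

Yes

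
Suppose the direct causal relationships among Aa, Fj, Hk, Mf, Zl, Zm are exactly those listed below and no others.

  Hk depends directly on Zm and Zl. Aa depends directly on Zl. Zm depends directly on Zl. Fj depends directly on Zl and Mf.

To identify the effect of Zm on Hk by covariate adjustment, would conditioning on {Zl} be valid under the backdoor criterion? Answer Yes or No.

Backdoor paths from Zm to Hk (paths whose first edge points into Zm):
  P1: Zm <- Zl -> Hk
Condition 1 (no descendant of Zm in the set): holds — descendants of Zm are {Hk}; none are in {Zl}.
Condition 2 (every backdoor path blocked by {Zl}):
  P1: blocked at fork node Zl ∈ conditioning set.
{Zl} satisfies the backdoor criterion.

Yes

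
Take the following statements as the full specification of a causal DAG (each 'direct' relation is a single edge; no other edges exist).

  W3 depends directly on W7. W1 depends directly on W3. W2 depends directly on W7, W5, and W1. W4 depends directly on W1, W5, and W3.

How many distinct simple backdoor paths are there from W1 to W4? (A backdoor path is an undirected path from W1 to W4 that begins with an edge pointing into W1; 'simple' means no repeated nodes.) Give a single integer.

2

A backdoor path from W1 to W4 is any simple undirected path whose first edge points into W1 (i.e. leaves W1 via a parent).
Parents of W1: {W3}.
Enumerating:
  P1: W1 <- W3 <- W7 -> W2 <- W5 -> W4
  P2: W1 <- W3 -> W4
That exhausts the simple backdoor paths. Count: 2.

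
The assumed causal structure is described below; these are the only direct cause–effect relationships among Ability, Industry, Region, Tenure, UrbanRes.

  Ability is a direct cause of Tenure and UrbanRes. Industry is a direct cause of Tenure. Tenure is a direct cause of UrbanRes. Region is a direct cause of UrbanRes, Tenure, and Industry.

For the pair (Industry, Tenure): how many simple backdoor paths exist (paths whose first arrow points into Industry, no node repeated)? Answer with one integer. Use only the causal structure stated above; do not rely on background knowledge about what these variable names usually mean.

3

A backdoor path from Industry to Tenure is any simple undirected path whose first edge points into Industry (i.e. leaves Industry via a parent).
Parents of Industry: {Region}.
Enumerating:
  P1: Industry <- Region -> Tenure
  P2: Industry <- Region -> UrbanRes <- Ability -> Tenure
  P3: Industry <- Region -> UrbanRes <- Tenure
That exhausts the simple backdoor paths. Count: 3.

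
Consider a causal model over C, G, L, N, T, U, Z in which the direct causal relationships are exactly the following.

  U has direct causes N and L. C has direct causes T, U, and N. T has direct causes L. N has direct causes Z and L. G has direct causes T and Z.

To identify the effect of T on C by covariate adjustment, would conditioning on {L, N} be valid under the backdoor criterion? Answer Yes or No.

Yes

Backdoor paths from T to C (paths whose first edge points into T):
  P1: T <- L -> N -> U -> C
  P2: T <- L -> N -> C
  P3: T <- L -> U <- N -> C
  P4: T <- L -> U -> C
Condition 1 (no descendant of T in the set): holds — descendants of T are {C, G}; none are in {L, N}.
Condition 2 (every backdoor path blocked by {L, N}):
  P1: blocked at fork node L ∈ conditioning set.
  P2: blocked at fork node L ∈ conditioning set.
  P3: blocked at fork node L ∈ conditioning set.
  P4: blocked at fork node L ∈ conditioning set.
{L, N} satisfies the backdoor criterion.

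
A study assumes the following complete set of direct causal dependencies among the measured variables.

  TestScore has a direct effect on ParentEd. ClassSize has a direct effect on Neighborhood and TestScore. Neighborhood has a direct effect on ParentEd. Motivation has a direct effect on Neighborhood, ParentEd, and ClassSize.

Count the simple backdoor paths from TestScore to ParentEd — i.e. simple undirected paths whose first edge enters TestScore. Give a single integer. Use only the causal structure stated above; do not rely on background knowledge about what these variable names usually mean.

4

A backdoor path from TestScore to ParentEd is any simple undirected path whose first edge points into TestScore (i.e. leaves TestScore via a parent).
Parents of TestScore: {ClassSize}.
Enumerating:
  P1: TestScore <- ClassSize <- Motivation -> Neighborhood -> ParentEd
  P2: TestScore <- ClassSize <- Motivation -> ParentEd
  P3: TestScore <- ClassSize -> Neighborhood <- Motivation -> ParentEd
  P4: TestScore <- ClassSize -> Neighborhood -> ParentEd
That exhausts the simple backdoor paths. Count: 4.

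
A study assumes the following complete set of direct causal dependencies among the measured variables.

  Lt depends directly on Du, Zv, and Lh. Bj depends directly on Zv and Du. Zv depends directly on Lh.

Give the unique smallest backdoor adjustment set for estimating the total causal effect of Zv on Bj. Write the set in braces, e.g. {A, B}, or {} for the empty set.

{}

Variables eligible for adjustment (non-descendants of Zv, excluding Zv and Bj): {Du, Lh}.
Backdoor paths from Zv to Bj:
  P1: Zv <- Lh -> Lt <- Du -> Bj
Each backdoor path contains an unconditioned collider, so every path is already blocked with the empty conditioning set:
  P1: blocked at collider Lt (neither it nor any descendant is in the conditioning set).
The empty set is therefore the unique smallest valid set.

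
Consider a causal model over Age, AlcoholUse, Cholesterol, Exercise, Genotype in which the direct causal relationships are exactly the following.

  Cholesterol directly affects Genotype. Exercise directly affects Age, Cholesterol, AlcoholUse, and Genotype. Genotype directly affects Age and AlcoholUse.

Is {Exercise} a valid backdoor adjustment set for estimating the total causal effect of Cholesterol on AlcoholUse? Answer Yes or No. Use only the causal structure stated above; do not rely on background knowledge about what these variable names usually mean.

Backdoor paths from Cholesterol to AlcoholUse (paths whose first edge points into Cholesterol):
  P1: Cholesterol <- Exercise -> Genotype -> AlcoholUse
  P2: Cholesterol <- Exercise -> Age <- Genotype -> AlcoholUse
  P3: Cholesterol <- Exercise -> AlcoholUse
Condition 1 (no descendant of Cholesterol in the set): holds — descendants of Cholesterol are {Age, AlcoholUse, Genotype}; none are in {Exercise}.
Condition 2 (every backdoor path blocked by {Exercise}):
  P1: blocked at fork node Exercise ∈ conditioning set.
  P2: blocked at fork node Exercise ∈ conditioning set.
  P3: blocked at fork node Exercise ∈ conditioning set.
{Exercise} satisfies the backdoor criterion.

Yes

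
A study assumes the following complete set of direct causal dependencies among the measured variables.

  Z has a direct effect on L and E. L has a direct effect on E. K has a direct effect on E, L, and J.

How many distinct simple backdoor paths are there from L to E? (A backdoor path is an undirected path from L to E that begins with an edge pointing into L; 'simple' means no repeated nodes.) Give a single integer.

A backdoor path from L to E is any simple undirected path whose first edge points into L (i.e. leaves L via a parent).
Parents of L: {K, Z}.
Enumerating:
  P1: L <- Z -> E
  P2: L <- K -> E
That exhausts the simple backdoor paths. Count: 2.

2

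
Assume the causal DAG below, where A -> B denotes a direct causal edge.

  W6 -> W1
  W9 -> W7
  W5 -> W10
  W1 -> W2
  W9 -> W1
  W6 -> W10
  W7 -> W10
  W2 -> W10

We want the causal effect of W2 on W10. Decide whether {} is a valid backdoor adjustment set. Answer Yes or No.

No

Backdoor paths from W2 to W10 (paths whose first edge points into W2):
  P1: W2 <- W1 <- W6 -> W10
  P2: W2 <- W1 <- W9 -> W7 -> W10
Condition 1 (no descendant of W2 in the set): holds — descendants of W2 are {W10}; none are in {}.
Condition 2 (every backdoor path blocked by {}):
  P1: open — no interior node is in the conditioning set.
  P2: open — no interior node is in the conditioning set.
{} does not satisfy the backdoor criterion.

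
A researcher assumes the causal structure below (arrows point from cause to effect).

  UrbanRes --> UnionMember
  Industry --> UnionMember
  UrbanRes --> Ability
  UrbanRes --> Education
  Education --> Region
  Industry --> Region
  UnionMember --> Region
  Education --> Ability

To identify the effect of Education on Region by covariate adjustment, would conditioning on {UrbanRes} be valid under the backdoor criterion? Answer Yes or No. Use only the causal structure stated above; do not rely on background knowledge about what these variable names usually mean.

Backdoor paths from Education to Region (paths whose first edge points into Education):
  P1: Education <- UrbanRes -> UnionMember <- Industry -> Region
  P2: Education <- UrbanRes -> UnionMember -> Region
Condition 1 (no descendant of Education in the set): holds — descendants of Education are {Ability, Region}; none are in {UrbanRes}.
Condition 2 (every backdoor path blocked by {UrbanRes}):
  P1: blocked at fork node UrbanRes ∈ conditioning set.
  P2: blocked at fork node UrbanRes ∈ conditioning set.
{UrbanRes} satisfies the backdoor criterion.

Yes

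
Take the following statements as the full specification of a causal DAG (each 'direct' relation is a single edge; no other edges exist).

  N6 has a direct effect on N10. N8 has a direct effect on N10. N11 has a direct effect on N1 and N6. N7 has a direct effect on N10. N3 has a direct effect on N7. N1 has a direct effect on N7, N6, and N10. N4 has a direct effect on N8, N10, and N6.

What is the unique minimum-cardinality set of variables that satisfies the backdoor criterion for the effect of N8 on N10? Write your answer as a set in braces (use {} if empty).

Variables eligible for adjustment (non-descendants of N8, excluding N8 and N10): {N1, N11, N3, N4, N6, N7}.
Backdoor paths from N8 to N10:
  P1: N8 <- N4 -> N6 <- N11 -> N1 -> N7 -> N10
  P2: N8 <- N4 -> N6 <- N11 -> N1 -> N10
  P3: N8 <- N4 -> N6 <- N1 -> N7 -> N10
  P4: N8 <- N4 -> N6 <- N1 -> N10
  P5: N8 <- N4 -> N6 -> N10
  P6: N8 <- N4 -> N10
The empty set is not sufficient: P5 (N8 <- N4 -> N6 -> N10) has no collider blocking it and no conditioned non-collider, so it is open.
Try {N4}:
  P1: blocked at fork node N4 ∈ conditioning set.
  P2: blocked at fork node N4 ∈ conditioning set.
  P3: blocked at fork node N4 ∈ conditioning set.
  P4: blocked at fork node N4 ∈ conditioning set.
  P5: blocked at fork node N4 ∈ conditioning set.
  P6: blocked at fork node N4 ∈ conditioning set.
{N4} contains no descendant of N8 and blocks every backdoor path.
No other singleton works — e.g. {N11} leaves P5 open — so {N4} is the unique smallest valid adjustment set.

{N4}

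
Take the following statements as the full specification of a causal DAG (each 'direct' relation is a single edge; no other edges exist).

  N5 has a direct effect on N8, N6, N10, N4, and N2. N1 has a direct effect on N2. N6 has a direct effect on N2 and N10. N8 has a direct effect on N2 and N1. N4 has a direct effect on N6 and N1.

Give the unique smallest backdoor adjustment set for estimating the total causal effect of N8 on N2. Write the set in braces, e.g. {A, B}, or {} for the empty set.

Variables eligible for adjustment (non-descendants of N8, excluding N8 and N2): {N10, N4, N5, N6}.
Backdoor paths from N8 to N2:
  P1: N8 <- N5 -> N4 -> N6 -> N2
  P2: N8 <- N5 -> N4 -> N1 -> N2
  P3: N8 <- N5 -> N6 <- N4 -> N1 -> N2
  P4: N8 <- N5 -> N6 -> N2
  P5: N8 <- N5 -> N10 <- N6 <- N4 -> N1 -> N2
  P6: N8 <- N5 -> N10 <- N6 -> N2
  P7: N8 <- N5 -> N2
The empty set is not sufficient: P1 (N8 <- N5 -> N4 -> N6 -> N2) has no collider blocking it and no conditioned non-collider, so it is open.
Try {N5}:
  P1: blocked at fork node N5 ∈ conditioning set.
  P2: blocked at fork node N5 ∈ conditioning set.
  P3: blocked at fork node N5 ∈ conditioning set.
  P4: blocked at fork node N5 ∈ conditioning set.
  P5: blocked at fork node N5 ∈ conditioning set.
  P6: blocked at fork node N5 ∈ conditioning set.
  P7: blocked at fork node N5 ∈ conditioning set.
{N5} contains no descendant of N8 and blocks every backdoor path.
No other singleton works — e.g. {N4} leaves P4 open — so {N5} is the unique smallest valid adjustment set.

{N5}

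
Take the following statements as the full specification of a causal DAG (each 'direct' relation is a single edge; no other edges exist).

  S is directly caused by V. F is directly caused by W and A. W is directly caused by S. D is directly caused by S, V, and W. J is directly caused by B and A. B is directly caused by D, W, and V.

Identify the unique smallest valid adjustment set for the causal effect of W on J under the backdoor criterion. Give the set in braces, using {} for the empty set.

{S}

Variables eligible for adjustment (non-descendants of W, excluding W and J): {A, S, V}.
Backdoor paths from W to J:
  P1: W <- S <- V -> D -> B -> J
  P2: W <- S <- V -> B -> J
  P3: W <- S -> D <- V -> B -> J
  P4: W <- S -> D -> B -> J
The empty set is not sufficient: P1 (W <- S <- V -> D -> B -> J) has no collider blocking it and no conditioned non-collider, so it is open.
Try {S}:
  P1: blocked at chain node S ∈ conditioning set.
  P2: blocked at chain node S ∈ conditioning set.
  P3: blocked at fork node S ∈ conditioning set.
  P4: blocked at fork node S ∈ conditioning set.
{S} contains no descendant of W and blocks every backdoor path.
No other singleton works — e.g. {A} leaves P1 open — so {S} is the unique smallest valid adjustment set.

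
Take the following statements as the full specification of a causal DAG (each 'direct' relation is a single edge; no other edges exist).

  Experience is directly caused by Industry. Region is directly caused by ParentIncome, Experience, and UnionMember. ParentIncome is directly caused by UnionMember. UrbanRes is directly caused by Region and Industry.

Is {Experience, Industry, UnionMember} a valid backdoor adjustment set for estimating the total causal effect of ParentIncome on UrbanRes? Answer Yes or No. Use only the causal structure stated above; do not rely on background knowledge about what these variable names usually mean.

Yes

Backdoor paths from ParentIncome to UrbanRes (paths whose first edge points into ParentIncome):
  P1: ParentIncome <- UnionMember -> Region <- Experience <- Industry -> UrbanRes
  P2: ParentIncome <- UnionMember -> Region -> UrbanRes
Condition 1 (no descendant of ParentIncome in the set): holds — descendants of ParentIncome are {Region, UrbanRes}; none are in {Experience, Industry, UnionMember}.
Condition 2 (every backdoor path blocked by {Experience, Industry, UnionMember}):
  P1: blocked at fork node UnionMember ∈ conditioning set.
  P2: blocked at fork node UnionMember ∈ conditioning set.
{Experience, Industry, UnionMember} satisfies the backdoor criterion.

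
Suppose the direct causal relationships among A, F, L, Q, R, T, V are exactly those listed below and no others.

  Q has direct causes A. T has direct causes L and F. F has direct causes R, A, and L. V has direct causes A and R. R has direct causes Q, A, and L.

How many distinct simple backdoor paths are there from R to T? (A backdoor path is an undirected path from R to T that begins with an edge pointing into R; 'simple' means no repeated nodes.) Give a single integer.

6

A backdoor path from R to T is any simple undirected path whose first edge points into R (i.e. leaves R via a parent).
Parents of R: {A, L, Q}.
Enumerating:
  P1: R <- L -> F -> T
  P2: R <- L -> T
  P3: R <- A -> F <- L -> T
  P4: R <- A -> F -> T
  P5: R <- Q <- A -> F <- L -> T
  P6: R <- Q <- A -> F -> T
That exhausts the simple backdoor paths. Count: 6.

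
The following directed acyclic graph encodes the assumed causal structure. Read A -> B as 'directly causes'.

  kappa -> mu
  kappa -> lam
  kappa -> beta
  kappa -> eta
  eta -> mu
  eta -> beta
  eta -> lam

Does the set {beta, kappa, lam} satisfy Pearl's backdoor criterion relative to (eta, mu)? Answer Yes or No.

Backdoor paths from eta to mu (paths whose first edge points into eta):
  P1: eta <- kappa -> mu
Condition 1 (no descendant of eta in the set): FAILS — beta and lam are descendants of eta.
Condition 2 (every backdoor path blocked by {beta, kappa, lam}):
  P1: blocked at fork node kappa ∈ conditioning set.
{beta, kappa, lam} does not satisfy the backdoor criterion.

No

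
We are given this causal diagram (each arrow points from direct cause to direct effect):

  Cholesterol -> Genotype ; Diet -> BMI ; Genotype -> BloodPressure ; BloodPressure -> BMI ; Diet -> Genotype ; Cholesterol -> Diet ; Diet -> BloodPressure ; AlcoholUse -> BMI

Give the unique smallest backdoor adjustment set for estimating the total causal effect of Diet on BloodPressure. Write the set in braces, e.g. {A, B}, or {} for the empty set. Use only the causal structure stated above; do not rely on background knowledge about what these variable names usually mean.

{Cholesterol}

Variables eligible for adjustment (non-descendants of Diet, excluding Diet and BloodPressure): {AlcoholUse, Cholesterol}.
Backdoor paths from Diet to BloodPressure:
  P1: Diet <- Cholesterol -> Genotype -> BloodPressure
The empty set is not sufficient: P1 (Diet <- Cholesterol -> Genotype -> BloodPressure) has no collider blocking it and no conditioned non-collider, so it is open.
Try {Cholesterol}:
  P1: blocked at fork node Cholesterol ∈ conditioning set.
{Cholesterol} contains no descendant of Diet and blocks every backdoor path.
No other singleton works — e.g. {AlcoholUse} leaves P1 open — so {Cholesterol} is the unique smallest valid adjustment set.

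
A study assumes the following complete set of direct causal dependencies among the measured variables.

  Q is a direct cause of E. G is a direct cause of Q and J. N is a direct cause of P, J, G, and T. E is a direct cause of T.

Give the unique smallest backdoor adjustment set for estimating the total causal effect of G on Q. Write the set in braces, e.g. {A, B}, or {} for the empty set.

{}

Variables eligible for adjustment (non-descendants of G, excluding G and Q): {N, P}.
Backdoor paths from G to Q:
  P1: G <- N -> T <- E <- Q
Each backdoor path contains an unconditioned collider, so every path is already blocked with the empty conditioning set:
  P1: blocked at collider T (neither it nor any descendant is in the conditioning set).
The empty set is therefore the unique smallest valid set.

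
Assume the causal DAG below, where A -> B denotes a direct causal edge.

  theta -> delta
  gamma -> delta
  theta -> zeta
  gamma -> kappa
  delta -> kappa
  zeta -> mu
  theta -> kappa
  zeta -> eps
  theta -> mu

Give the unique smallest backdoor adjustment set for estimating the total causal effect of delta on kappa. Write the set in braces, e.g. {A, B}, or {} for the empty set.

Variables eligible for adjustment (non-descendants of delta, excluding delta and kappa): {eps, gamma, mu, theta, zeta}.
Backdoor paths from delta to kappa:
  P1: delta <- theta -> kappa
  P2: delta <- gamma -> kappa
The empty set is not sufficient: P1 (delta <- theta -> kappa) has no collider blocking it and no conditioned non-collider, so it is open.
Try {gamma, theta}:
  P1: blocked at fork node theta ∈ conditioning set.
  P2: blocked at fork node gamma ∈ conditioning set.
{gamma, theta} contains no descendant of delta and blocks every backdoor path.
Every element of {gamma, theta} is needed (dropping gamma leaves P2 open; dropping theta leaves P1 open), so no proper subset is valid.
Among all size-2 subsets of the eligible variables, only {gamma, theta} blocks every backdoor path, so it is the unique smallest valid adjustment set.

{gamma, theta}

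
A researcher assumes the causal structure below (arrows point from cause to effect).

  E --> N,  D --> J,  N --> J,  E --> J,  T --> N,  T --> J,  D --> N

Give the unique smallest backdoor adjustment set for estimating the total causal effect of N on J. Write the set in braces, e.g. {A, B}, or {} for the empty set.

Variables eligible for adjustment (non-descendants of N, excluding N and J): {D, E, T}.
Backdoor paths from N to J:
  P1: N <- E -> J
  P2: N <- T -> J
  P3: N <- D -> J
The empty set is not sufficient: P1 (N <- E -> J) has no collider blocking it and no conditioned non-collider, so it is open.
Try {D, E, T}:
  P1: blocked at fork node E ∈ conditioning set.
  P2: blocked at fork node T ∈ conditioning set.
  P3: blocked at fork node D ∈ conditioning set.
{D, E, T} contains no descendant of N and blocks every backdoor path.
Every element of {D, E, T} is needed (dropping D leaves P3 open; dropping E leaves P1 open; dropping T leaves P2 open), so no proper subset is valid.
Among all size-3 subsets of the eligible variables, only {D, E, T} blocks every backdoor path, so it is the unique smallest valid adjustment set.

{D, E, T}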